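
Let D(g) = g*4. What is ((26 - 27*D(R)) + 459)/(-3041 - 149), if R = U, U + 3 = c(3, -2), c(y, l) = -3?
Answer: -103/290 ≈ -0.35517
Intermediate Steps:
U = -6 (U = -3 - 3 = -6)
R = -6
D(g) = 4*g
((26 - 27*D(R)) + 459)/(-3041 - 149) = ((26 - 108*(-6)) + 459)/(-3041 - 149) = ((26 - 27*(-24)) + 459)/(-3190) = ((26 + 648) + 459)*(-1/3190) = (674 + 459)*(-1/3190) = 1133*(-1/3190) = -103/290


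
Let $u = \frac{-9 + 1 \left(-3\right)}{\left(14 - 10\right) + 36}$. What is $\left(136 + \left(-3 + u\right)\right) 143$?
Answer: $\frac{189761}{10} \approx 18976.0$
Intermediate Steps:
$u = - \frac{3}{10}$ ($u = \frac{-9 - 3}{4 + 36} = - \frac{12}{40} = \left(-12\right) \frac{1}{40} = - \frac{3}{10} \approx -0.3$)
$\left(136 + \left(-3 + u\right)\right) 143 = \left(136 - \frac{33}{10}\right) 143 = \frac{1327}{10} \cdot 143 = \frac{189761}{10}$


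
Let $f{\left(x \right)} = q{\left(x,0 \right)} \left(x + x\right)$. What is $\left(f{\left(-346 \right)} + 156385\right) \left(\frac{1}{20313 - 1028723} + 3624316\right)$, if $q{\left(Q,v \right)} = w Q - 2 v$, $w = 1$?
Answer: $\frac{1446630585274310703}{1008410} \approx 1.4346 \cdot 10^{12}$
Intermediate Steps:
$q{\left(Q,v \right)} = Q - 2 v$ ($q{\left(Q,v \right)} = 1 Q - 2 v = Q - 2 v$)
$f{\left(x \right)} = 2 x^{2}$ ($f{\left(x \right)} = \left(x - 0\right) \left(x + x\right) = \left(x + 0\right) 2 x = x 2 x = 2 x^{2}$)
$\left(f{\left(-346 \right)} + 156385\right) \left(\frac{1}{20313 - 1028723} + 3624316\right) = \left(2 \left(-346\right)^{2} + 156385\right) \left(\frac{1}{20313 - 1028723} + 3624316\right) = \left(2 \cdot 119716 + 156385\right) \left(\frac{1}{-1008410} + 3624316\right) = \left(239432 + 156385\right) \left(- \frac{1}{1008410} + 3624316\right) = 395817 \cdot \frac{3654796497559}{1008410} = \frac{1446630585274310703}{1008410}$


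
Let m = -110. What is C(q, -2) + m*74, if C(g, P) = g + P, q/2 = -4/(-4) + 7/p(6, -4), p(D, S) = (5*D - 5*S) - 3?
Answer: -382566/47 ≈ -8139.7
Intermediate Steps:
p(D, S) = -3 - 5*S + 5*D (p(D, S) = (-5*S + 5*D) - 3 = -3 - 5*S + 5*D)
q = 108/47 (q = 2*(-4/(-4) + 7/(-3 - 5*(-4) + 5*6)) = 2*(-4*(-1/4) + 7/(-3 + 20 + 30)) = 2*(1 + 7/47) = 2*(54/47) = 108/47 ≈ 2.2979)
C(g, P) = P + g
C(q, -2) + m*74 = (-2 + 108/47) - 110*74 = 14/47 - 8140 = -382566/47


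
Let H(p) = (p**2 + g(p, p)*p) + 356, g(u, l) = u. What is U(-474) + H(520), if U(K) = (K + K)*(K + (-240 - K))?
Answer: 768676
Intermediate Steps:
U(K) = -480*K (U(K) = (2*K)*(-240) = -480*K)
H(p) = 356 + 2*p**2 (H(p) = (p**2 + p*p) + 356 = (p**2 + p**2) + 356 = 2*p**2 + 356 = 356 + 2*p**2)
U(-474) + H(520) = -480*(-474) + (356 + 2*520**2) = 227520 + (356 + 2*270400) = 227520 + (356 + 540800) = 227520 + 541156 = 768676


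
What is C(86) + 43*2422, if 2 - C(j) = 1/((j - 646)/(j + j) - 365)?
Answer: 1649183623/15835 ≈ 1.0415e+5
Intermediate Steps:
C(j) = 2 - 1/(-365 + (-646 + j)/(2*j)) (C(j) = 2 - 1/((j - 646)/(j + j) - 365) = 2 - 1/((-646 + j)/((2*j)) - 365) = 2 - 1/((-646 + j)*(1/(2*j)) - 365) = 2 - 1/((-646 + j)/(2*j) - 365) = 2 - 1/(-365 + (-646 + j)/(2*j)))
C(86) + 43*2422 = 4*(323 + 365*86)/(646 + 729*86) + 43*2422 = 4*(323 + 31390)/(646 + 62694) + 104146 = 4*31713/63340 + 104146 = 4*(1/63340)*31713 + 104146 = 31713/15835 + 104146 = 1649183623/15835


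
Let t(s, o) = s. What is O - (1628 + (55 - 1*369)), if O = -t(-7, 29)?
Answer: -1307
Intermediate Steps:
O = 7 (O = -1*(-7) = 7)
O - (1628 + (55 - 1*369)) = 7 - (1628 + (55 - 1*369)) = 7 - (1628 + (55 - 369)) = 7 - (1628 - 314) = 7 - 1*1314 = 7 - 1314 = -1307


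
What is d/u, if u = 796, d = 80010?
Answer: 40005/398 ≈ 100.52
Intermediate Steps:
d/u = 80010/796 = 80010*(1/796) = 40005/398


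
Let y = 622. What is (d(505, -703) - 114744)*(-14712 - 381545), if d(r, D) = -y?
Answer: 45714585062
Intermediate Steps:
d(r, D) = -622 (d(r, D) = -1*622 = -622)
(d(505, -703) - 114744)*(-14712 - 381545) = (-622 - 114744)*(-14712 - 381545) = -115366*(-396257) = 45714585062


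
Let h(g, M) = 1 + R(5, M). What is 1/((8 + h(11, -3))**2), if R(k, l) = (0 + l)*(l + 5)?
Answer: 1/9 ≈ 0.11111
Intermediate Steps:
R(k, l) = l*(5 + l)
h(g, M) = 1 + M*(5 + M)
1/((8 + h(11, -3))**2) = 1/((8 + (1 - 3*(5 - 3)))**2) = 1/((8 + (1 - 3*2))**2) = 1/((8 + (1 - 6))**2) = 1/((8 - 5)**2) = 1/(3**2) = 1/9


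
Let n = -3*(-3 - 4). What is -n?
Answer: -21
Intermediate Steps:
n = 21 (n = -3*(-7) = 21)
-n = -1*21 = -21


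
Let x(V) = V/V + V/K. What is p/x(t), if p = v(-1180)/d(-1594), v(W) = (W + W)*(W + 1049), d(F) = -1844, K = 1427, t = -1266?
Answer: -110292830/74221 ≈ -1486.0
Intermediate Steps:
x(V) = 1 + V/1427 (x(V) = V/V + V/1427 = 1 + V*(1/1427) = 1 + V/1427)
v(W) = 2*W*(1049 + W) (v(W) = (2*W)*(1049 + W) = 2*W*(1049 + W))
p = -77290/461 (p = (2*(-1180)*(1049 - 1180))/(-1844) = (2*(-1180)*(-131))*(-1/1844) = 309160*(-1/1844) = -77290/461 ≈ -167.66)
p/x(t) = -77290/(461*(1 + (1/1427)*(-1266))) = -77290/(461*(1 - 1266/1427)) = -77290/(461*161/1427) = -77290/461*1427/161 = -110292830/74221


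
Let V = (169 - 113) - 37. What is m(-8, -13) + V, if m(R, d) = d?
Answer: 6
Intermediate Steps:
V = 19 (V = 56 - 37 = 19)
m(-8, -13) + V = -13 + 19 = 6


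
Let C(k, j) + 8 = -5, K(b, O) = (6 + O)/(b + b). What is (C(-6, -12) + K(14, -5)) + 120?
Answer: 2997/28 ≈ 107.04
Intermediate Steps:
K(b, O) = (6 + O)/(2*b) (K(b, O) = (6 + O)/((2*b)) = (6 + O)*(1/(2*b)) = (6 + O)/(2*b))
C(k, j) = -13 (C(k, j) = -8 - 5 = -13)
(C(-6, -12) + K(14, -5)) + 120 = (-13 + (1/2)*(6 - 5)/14) + 120 = (-13 + (1/2)*(1/14)*1) + 120 = (-13 + 1/28) + 120 = -363/28 + 120 = 2997/28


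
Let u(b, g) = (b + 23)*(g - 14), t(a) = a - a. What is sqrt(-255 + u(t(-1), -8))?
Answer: I*sqrt(761) ≈ 27.586*I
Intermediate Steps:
t(a) = 0
u(b, g) = (-14 + g)*(23 + b) (u(b, g) = (23 + b)*(-14 + g) = (-14 + g)*(23 + b))
sqrt(-255 + u(t(-1), -8)) = sqrt(-255 + (-322 - 14*0 + 23*(-8) + 0*(-8))) = sqrt(-255 + (-322 + 0 - 184 + 0)) = sqrt(-255 - 506) = sqrt(-761) = I*sqrt(761)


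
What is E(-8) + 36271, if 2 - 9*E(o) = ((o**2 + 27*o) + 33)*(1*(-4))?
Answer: 108655/3 ≈ 36218.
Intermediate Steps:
E(o) = 134/9 + 12*o + 4*o**2/9 (E(o) = 2/9 - ((o**2 + 27*o) + 33)*1*(-4)/9 = 2/9 - (33 + o**2 + 27*o)*(-4)/9 = 2/9 - (-132 - 108*o - 4*o**2)/9 = 2/9 + (44/3 + 12*o + 4*o**2/9) = 134/9 + 12*o + 4*o**2/9)
E(-8) + 36271 = (134/9 + 12*(-8) + (4/9)*(-8)**2) + 36271 = (134/9 - 96 + (4/9)*64) + 36271 = (134/9 - 96 + 256/9) + 36271 = -158/3 + 36271 = 108655/3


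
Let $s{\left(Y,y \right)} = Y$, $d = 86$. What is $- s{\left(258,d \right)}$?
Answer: $-258$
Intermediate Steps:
$- s{\left(258,d \right)} = \left(-1\right) 258 = -258$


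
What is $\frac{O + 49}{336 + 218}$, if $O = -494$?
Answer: $- \frac{445}{554} \approx -0.80325$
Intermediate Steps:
$\frac{O + 49}{336 + 218} = \frac{-494 + 49}{336 + 218} = - \frac{445}{554}$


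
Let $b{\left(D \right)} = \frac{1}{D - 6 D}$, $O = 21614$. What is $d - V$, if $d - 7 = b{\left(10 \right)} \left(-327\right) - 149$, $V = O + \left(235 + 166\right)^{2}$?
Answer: $- \frac{9127523}{50} \approx -1.8255 \cdot 10^{5}$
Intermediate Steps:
$b{\left(D \right)} = - \frac{1}{5 D}$ ($b{\left(D \right)} = \frac{1}{\left(-5\right) D} = - \frac{1}{5 D}$)
$V = 182415$ ($V = 21614 + \left(235 + 166\right)^{2} = 21614 + 401^{2} = 21614 + 160801 = 182415$)
$d = - \frac{6773}{50}$ ($d = 7 - \left(149 - - \frac{1}{5 \cdot 10} \left(-327\right)\right) = 7 - \left(149 - \left(- \frac{1}{5}\right) \frac{1}{10} \left(-327\right)\right) = 7 - \frac{7123}{50} = - \frac{6773}{50} \approx -135.46$)
$d - V = - \frac{6773}{50} - 182415 = - \frac{9127523}{50}$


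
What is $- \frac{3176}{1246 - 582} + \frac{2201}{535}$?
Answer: $- \frac{29712}{44405} \approx -0.66911$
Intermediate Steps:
$- \frac{3176}{1246 - 582} + \frac{2201}{535} = - \frac{3176}{664} + 2201 \cdot \frac{1}{535} = \left(-3176\right) \frac{1}{664} + \frac{2201}{535} = - \frac{397}{83} + \frac{2201}{535} = - \frac{29712}{44405}$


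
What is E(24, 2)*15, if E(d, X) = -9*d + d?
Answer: -2880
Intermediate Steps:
E(d, X) = -8*d
E(24, 2)*15 = -8*24*15 = -192*15 = -2880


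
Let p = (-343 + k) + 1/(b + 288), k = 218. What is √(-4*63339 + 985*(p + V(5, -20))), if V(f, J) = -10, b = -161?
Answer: 2*I*√1557751901/127 ≈ 621.55*I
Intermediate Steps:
p = -15874/127 (p = (-343 + 218) + 1/(-161 + 288) = -125 + 1/127 = -15874/127 ≈ -124.99)
√(-4*63339 + 985*(p + V(5, -20))) = √(-4*63339 + 985*(-15874/127 - 10)) = √(-253356 + 985*(-17144/127)) = √(-253356 - 16886840/127) = √(-49063052/127) = 2*I*√1557751901/127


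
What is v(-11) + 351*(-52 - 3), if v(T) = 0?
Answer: -19305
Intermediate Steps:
v(-11) + 351*(-52 - 3) = 0 + 351*(-52 - 3) = 0 + 351*(-55) = 0 - 19305 = -19305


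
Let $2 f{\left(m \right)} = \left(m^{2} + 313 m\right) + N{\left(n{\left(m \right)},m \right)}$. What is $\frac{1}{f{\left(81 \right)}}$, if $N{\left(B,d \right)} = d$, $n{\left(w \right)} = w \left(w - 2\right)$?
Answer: $\frac{2}{31995} \approx 6.251 \cdot 10^{-5}$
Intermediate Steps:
$n{\left(w \right)} = w \left(-2 + w\right)$
$f{\left(m \right)} = \frac{m^{2}}{2} + 157 m$ ($f{\left(m \right)} = \frac{\left(m^{2} + 313 m\right) + m}{2} = \frac{m^{2} + 314 m}{2} = \frac{m^{2}}{2} + 157 m$)
$\frac{1}{f{\left(81 \right)}} = \frac{1}{\frac{1}{2} \cdot 81 \left(314 + 81\right)} = \frac{1}{\frac{1}{2} \cdot 81 \cdot 395} = \frac{1}{\frac{31995}{2}} = \frac{2}{31995}$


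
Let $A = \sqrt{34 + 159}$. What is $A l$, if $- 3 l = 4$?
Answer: $- \frac{4 \sqrt{193}}{3} \approx -18.523$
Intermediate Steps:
$l = - \frac{4}{3}$ ($l = \left(- \frac{1}{3}\right) 4 = - \frac{4}{3} \approx -1.3333$)
$A = \sqrt{193} \approx 13.892$
$A l = \sqrt{193} \left(- \frac{4}{3}\right) = - \frac{4 \sqrt{193}}{3}$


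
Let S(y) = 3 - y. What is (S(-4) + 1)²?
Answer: 64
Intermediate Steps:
(S(-4) + 1)² = ((3 - 1*(-4)) + 1)² = ((3 + 4) + 1)² = (7 + 1)² = 8² = 64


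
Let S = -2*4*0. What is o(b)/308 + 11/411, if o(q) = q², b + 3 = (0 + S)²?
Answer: 7087/126588 ≈ 0.055985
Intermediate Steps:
S = 0 (S = -8*0 = 0)
b = -3 (b = -3 + (0 + 0)² = -3 + 0² = -3 + 0 = -3)
o(b)/308 + 11/411 = (-3)²/308 + 11/411 = 9*(1/308) + 11*(1/411) = 9/308 + 11/411 = 7087/126588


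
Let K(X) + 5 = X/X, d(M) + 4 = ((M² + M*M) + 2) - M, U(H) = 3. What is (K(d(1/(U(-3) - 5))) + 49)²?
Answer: 2025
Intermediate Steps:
d(M) = -2 - M + 2*M² (d(M) = -4 + (((M² + M*M) + 2) - M) = -4 + (((M² + M²) + 2) - M) = -4 + ((2*M² + 2) - M) = -4 + ((2 + 2*M²) - M) = -4 + (2 - M + 2*M²) = -2 - M + 2*M²)
K(X) = -4 (K(X) = -5 + X/X = -5 + 1 = -4)
(K(d(1/(U(-3) - 5))) + 49)² = (-4 + 49)² = 45² = 2025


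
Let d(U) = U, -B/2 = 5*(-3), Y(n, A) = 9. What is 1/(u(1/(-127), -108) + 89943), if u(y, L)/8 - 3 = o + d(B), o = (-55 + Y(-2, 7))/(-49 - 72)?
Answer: 121/10915415 ≈ 1.1085e-5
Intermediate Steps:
B = 30 (B = -10*(-3) = -2*(-15) = 30)
o = 46/121 (o = (-55 + 9)/(-49 - 72) = -46/(-121) = -46*(-1/121) = 46/121 ≈ 0.38017)
u(y, L) = 32312/121 (u(y, L) = 24 + 8*(46/121 + 30) = 24 + 8*(3676/121) = 24 + 29408/121 = 32312/121)
1/(u(1/(-127), -108) + 89943) = 1/(32312/121 + 89943) = 1/(10915415/121) = 121/10915415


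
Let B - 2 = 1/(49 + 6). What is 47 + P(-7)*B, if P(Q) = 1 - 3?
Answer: 2363/55 ≈ 42.964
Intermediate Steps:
B = 111/55 (B = 2 + 1/(49 + 6) = 2 + 1/55 = 111/55 ≈ 2.0182)
P(Q) = -2
47 + P(-7)*B = 47 - 2*111/55 = 47 - 222/55 = 2363/55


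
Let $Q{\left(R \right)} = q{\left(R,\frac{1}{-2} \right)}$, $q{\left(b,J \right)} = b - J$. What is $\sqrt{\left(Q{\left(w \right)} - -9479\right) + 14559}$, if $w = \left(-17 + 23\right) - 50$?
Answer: $\frac{\sqrt{95978}}{2} \approx 154.9$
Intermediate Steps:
$w = -44$ ($w = 6 - 50 = -44$)
$Q{\left(R \right)} = \frac{1}{2} + R$ ($Q{\left(R \right)} = R - \frac{1}{-2} = R - - \frac{1}{2} = R + \frac{1}{2} = \frac{1}{2} + R$)
$\sqrt{\left(Q{\left(w \right)} - -9479\right) + 14559} = \sqrt{\left(\left(\frac{1}{2} - 44\right) - -9479\right) + 14559} = \sqrt{\left(- \frac{87}{2} + 9479\right) + 14559} = \sqrt{\frac{18871}{2} + 14559} = \sqrt{\frac{47989}{2}} = \frac{\sqrt{95978}}{2}$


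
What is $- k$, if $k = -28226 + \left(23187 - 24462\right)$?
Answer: $29501$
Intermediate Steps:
$k = -29501$ ($k = -28226 - 1275 = -29501$)
$- k = \left(-1\right) \left(-29501\right) = 29501$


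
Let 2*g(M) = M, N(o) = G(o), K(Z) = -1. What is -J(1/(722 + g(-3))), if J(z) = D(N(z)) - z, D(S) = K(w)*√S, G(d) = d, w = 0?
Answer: 2/1441 + √2882/1441 ≈ 0.038643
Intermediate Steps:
N(o) = o
g(M) = M/2
D(S) = -√S
J(z) = -z - √z (J(z) = -√z - z = -z - √z)
-J(1/(722 + g(-3))) = -(-1/(722 + (½)*(-3)) - √(1/(722 + (½)*(-3)))) = -(-1/(722 - 3/2) - √(1/(722 - 3/2))) = -(-1/1441/2 - √(1/(1441/2))) = -(-1*2/1441 - √(2/1441)) = -(-2/1441 - √2882/1441) = 2/1441 + √2882/1441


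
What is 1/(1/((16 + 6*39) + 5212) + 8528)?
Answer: 5462/46579937 ≈ 0.00011726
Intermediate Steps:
1/(1/((16 + 6*39) + 5212) + 8528) = 1/(1/((16 + 234) + 5212) + 8528) = 1/(1/(250 + 5212) + 8528) = 1/(1/5462 + 8528) = 1/(46579937/5462) = 5462/46579937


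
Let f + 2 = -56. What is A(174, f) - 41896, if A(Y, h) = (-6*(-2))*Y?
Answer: -39808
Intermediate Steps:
f = -58 (f = -2 - 56 = -58)
A(Y, h) = 12*Y
A(174, f) - 41896 = 12*174 - 41896 = 2088 - 41896 = -39808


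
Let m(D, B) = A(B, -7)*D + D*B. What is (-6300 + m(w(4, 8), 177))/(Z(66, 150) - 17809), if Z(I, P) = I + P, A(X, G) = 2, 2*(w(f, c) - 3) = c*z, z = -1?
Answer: 6479/17593 ≈ 0.36827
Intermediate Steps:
w(f, c) = 3 - c/2 (w(f, c) = 3 + (c*(-1))/2 = 3 + (-c)/2 = 3 - c/2)
m(D, B) = 2*D + B*D (m(D, B) = 2*D + D*B = 2*D + B*D)
(-6300 + m(w(4, 8), 177))/(Z(66, 150) - 17809) = (-6300 + (3 - ½*8)*(2 + 177))/((66 + 150) - 17809) = (-6300 + (3 - 4)*179)/(216 - 17809) = (-6300 - 1*179)/(-17593) = (-6300 - 179)*(-1/17593) = -6479*(-1/17593) = 6479/17593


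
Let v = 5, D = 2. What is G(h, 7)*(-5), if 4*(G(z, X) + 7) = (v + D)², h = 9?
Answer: -105/4 ≈ -26.250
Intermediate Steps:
G(z, X) = 21/4 (G(z, X) = -7 + (5 + 2)²/4 = -7 + (¼)*7² = -7 + (¼)*49 = -7 + 49/4 = 21/4)
G(h, 7)*(-5) = (21/4)*(-5) = -105/4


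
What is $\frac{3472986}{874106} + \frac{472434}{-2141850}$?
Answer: $\frac{585471472508}{156016994675} \approx 3.7526$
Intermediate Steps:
$\frac{3472986}{874106} + \frac{472434}{-2141850} = 3472986 \cdot \frac{1}{874106} + 472434 \left(- \frac{1}{2141850}\right) = \frac{1736493}{437053} - \frac{78739}{356975} = \frac{585471472508}{156016994675}$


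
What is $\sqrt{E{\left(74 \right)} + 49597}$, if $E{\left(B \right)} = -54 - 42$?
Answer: $\sqrt{49501} \approx 222.49$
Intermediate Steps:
$E{\left(B \right)} = -96$ ($E{\left(B \right)} = -54 - 42 = -96$)
$\sqrt{E{\left(74 \right)} + 49597} = \sqrt{-96 + 49597} = \sqrt{49501}$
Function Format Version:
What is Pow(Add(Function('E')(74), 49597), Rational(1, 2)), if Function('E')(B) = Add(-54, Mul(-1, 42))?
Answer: Pow(49501, Rational(1, 2)) ≈ 222.49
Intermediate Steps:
Function('E')(B) = -96 (Function('E')(B) = Add(-54, -42) = -96)
Pow(Add(Function('E')(74), 49597), Rational(1, 2)) = Pow(Add(-96, 49597), Rational(1, 2)) = Pow(49501, Rational(1, 2))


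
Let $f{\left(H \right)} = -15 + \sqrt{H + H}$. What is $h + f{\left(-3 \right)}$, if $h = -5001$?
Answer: $-5016 + i \sqrt{6} \approx -5016.0 + 2.4495 i$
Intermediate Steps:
$f{\left(H \right)} = -15 + \sqrt{2} \sqrt{H}$ ($f{\left(H \right)} = -15 + \sqrt{2 H} = -15 + \sqrt{2} \sqrt{H}$)
$h + f{\left(-3 \right)} = -5001 - \left(15 - \sqrt{2} \sqrt{-3}\right) = -5001 - \left(15 - \sqrt{2} i \sqrt{3}\right) = -5001 - \left(15 - i \sqrt{6}\right) = -5016 + i \sqrt{6}$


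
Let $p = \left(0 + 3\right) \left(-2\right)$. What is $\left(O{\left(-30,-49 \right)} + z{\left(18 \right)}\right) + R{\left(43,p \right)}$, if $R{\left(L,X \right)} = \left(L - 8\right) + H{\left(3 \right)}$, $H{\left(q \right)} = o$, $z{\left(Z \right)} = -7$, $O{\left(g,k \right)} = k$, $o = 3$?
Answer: $-18$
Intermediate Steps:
$p = -6$ ($p = 3 \left(-2\right) = -6$)
$H{\left(q \right)} = 3$
$R{\left(L,X \right)} = -5 + L$ ($R{\left(L,X \right)} = \left(L - 8\right) + 3 = \left(-8 + L\right) + 3 = -5 + L$)
$\left(O{\left(-30,-49 \right)} + z{\left(18 \right)}\right) + R{\left(43,p \right)} = \left(-49 - 7\right) + \left(-5 + 43\right) = -56 + 38 = -18$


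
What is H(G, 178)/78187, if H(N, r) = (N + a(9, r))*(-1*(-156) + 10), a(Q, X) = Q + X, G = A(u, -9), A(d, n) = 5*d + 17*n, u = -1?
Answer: 4814/78187 ≈ 0.061570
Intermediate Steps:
G = -158 (G = 5*(-1) + 17*(-9) = -5 - 153 = -158)
H(N, r) = 1494 + 166*N + 166*r (H(N, r) = (N + (9 + r))*(-1*(-156) + 10) = (9 + N + r)*(156 + 10) = (9 + N + r)*166 = 1494 + 166*N + 166*r)
H(G, 178)/78187 = (1494 + 166*(-158) + 166*178)/78187 = (1494 - 26228 + 29548)*(1/78187) = 4814*(1/78187) = 4814/78187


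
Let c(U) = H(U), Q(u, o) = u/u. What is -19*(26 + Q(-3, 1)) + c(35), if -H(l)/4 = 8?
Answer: -545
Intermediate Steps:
Q(u, o) = 1
H(l) = -32 (H(l) = -4*8 = -32)
c(U) = -32
-19*(26 + Q(-3, 1)) + c(35) = -19*(26 + 1) - 32 = -19*27 - 32 = -513 - 32 = -545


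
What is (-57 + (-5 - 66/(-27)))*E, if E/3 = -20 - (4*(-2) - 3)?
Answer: 1608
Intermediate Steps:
E = -27 (E = 3*(-20 - (4*(-2) - 3)) = 3*(-20 - (-8 - 3)) = 3*(-20 - 1*(-11)) = 3*(-20 + 11) = 3*(-9) = -27)
(-57 + (-5 - 66/(-27)))*E = (-57 + (-5 - 66/(-27)))*(-27) = (-57 + (-5 - 66*(-1/27)))*(-27) = (-57 + (-5 + 22/9))*(-27) = (-57 - 23/9)*(-27) = -536/9*(-27) = 1608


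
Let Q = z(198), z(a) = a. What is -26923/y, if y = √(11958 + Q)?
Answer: -26923*√3039/6078 ≈ -244.19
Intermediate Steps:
Q = 198
y = 2*√3039 (y = √(11958 + 198) = √12156 = 2*√3039 ≈ 110.25)
-26923/y = -26923*√3039/6078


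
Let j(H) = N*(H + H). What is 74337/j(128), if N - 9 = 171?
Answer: 24779/15360 ≈ 1.6132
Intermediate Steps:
N = 180 (N = 9 + 171 = 180)
j(H) = 360*H (j(H) = 180*(H + H) = 180*(2*H) = 360*H)
74337/j(128) = 74337/((360*128)) = 74337/46080 = 74337*(1/46080) = 24779/15360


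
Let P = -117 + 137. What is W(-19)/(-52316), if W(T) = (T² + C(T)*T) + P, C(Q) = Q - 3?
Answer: -799/52316 ≈ -0.015273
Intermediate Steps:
P = 20
C(Q) = -3 + Q
W(T) = 20 + T² + T*(-3 + T) (W(T) = (T² + (-3 + T)*T) + 20 = (T² + T*(-3 + T)) + 20 = 20 + T² + T*(-3 + T))
W(-19)/(-52316) = (20 + (-19)² - 19*(-3 - 19))/(-52316) = (20 + 361 - 19*(-22))*(-1/52316) = (20 + 361 + 418)*(-1/52316) = 799*(-1/52316) = -799/52316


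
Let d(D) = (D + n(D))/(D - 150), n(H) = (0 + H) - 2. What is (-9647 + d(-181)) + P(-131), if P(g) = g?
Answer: -3236154/331 ≈ -9776.9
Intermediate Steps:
n(H) = -2 + H (n(H) = H - 2 = -2 + H)
d(D) = (-2 + 2*D)/(-150 + D) (d(D) = (D + (-2 + D))/(D - 150) = (-2 + 2*D)/(-150 + D))
(-9647 + d(-181)) + P(-131) = (-9647 + 2*(-1 - 181)/(-150 - 181)) - 131 = (-9647 + 2*(-182)/(-331)) - 131 = (-9647 + 2*(-1/331)*(-182)) - 131 = (-9647 + 364/331) - 131 = -3192793/331 - 131 = -3236154/331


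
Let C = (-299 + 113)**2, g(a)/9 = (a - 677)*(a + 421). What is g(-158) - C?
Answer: -2011041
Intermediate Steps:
g(a) = 9*(-677 + a)*(421 + a) (g(a) = 9*((a - 677)*(a + 421)) = 9*((-677 + a)*(421 + a)) = 9*(-677 + a)*(421 + a))
C = 34596 (C = (-186)**2 = 34596)
g(-158) - C = (-2565153 - 2304*(-158) + 9*(-158)**2) - 1*34596 = (-2565153 + 364032 + 9*24964) - 34596 = (-2565153 + 364032 + 224676) - 34596 = -1976445 - 34596 = -2011041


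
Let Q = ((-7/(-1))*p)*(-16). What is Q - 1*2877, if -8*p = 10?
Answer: -2737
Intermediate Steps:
p = -5/4 (p = -1/8*10 = -5/4 ≈ -1.2500)
Q = 140 (Q = (-7/(-1)*(-5/4))*(-16) = (-7*(-1)*(-5/4))*(-16) = (7*(-5/4))*(-16) = -35/4*(-16) = 140)
Q - 1*2877 = 140 - 1*2877 = 140 - 2877 = -2737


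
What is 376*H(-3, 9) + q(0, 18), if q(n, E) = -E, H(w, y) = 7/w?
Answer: -2686/3 ≈ -895.33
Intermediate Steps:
376*H(-3, 9) + q(0, 18) = 376*(7/(-3)) - 1*18 = 376*(7*(-1/3)) - 18 = 376*(-7/3) - 18 = -2632/3 - 18 = -2686/3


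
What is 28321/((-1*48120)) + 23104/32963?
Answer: 178219357/1586179560 ≈ 0.11236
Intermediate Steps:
28321/((-1*48120)) + 23104/32963 = 28321/(-48120) + 23104*(1/32963) = 28321*(-1/48120) + 23104/32963 = -28321/48120 + 23104/32963 = 178219357/1586179560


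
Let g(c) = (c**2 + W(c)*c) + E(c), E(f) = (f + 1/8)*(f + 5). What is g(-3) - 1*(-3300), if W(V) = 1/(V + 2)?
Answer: 13225/4 ≈ 3306.3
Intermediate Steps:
E(f) = (5 + f)*(1/8 + f) (E(f) = (f + 1/8)*(5 + f) = (1/8 + f)*(5 + f) = (5 + f)*(1/8 + f))
W(V) = 1/(2 + V)
g(c) = 5/8 + 2*c**2 + 41*c/8 + c/(2 + c) (g(c) = (c**2 + c/(2 + c)) + (5/8 + c**2 + 41*c/8) = 5/8 + 2*c**2 + 41*c/8 + c/(2 + c))
g(-3) - 1*(-3300) = (10 + 16*(-3)**3 + 73*(-3)**2 + 95*(-3))/(8*(2 - 3)) - 1*(-3300) = (1/8)*(10 + 16*(-27) + 73*9 - 285)/(-1) + 3300 = (1/8)*(-1)*(10 - 432 + 657 - 285) + 3300 = (1/8)*(-1)*(-50) + 3300 = 25/4 + 3300 = 13225/4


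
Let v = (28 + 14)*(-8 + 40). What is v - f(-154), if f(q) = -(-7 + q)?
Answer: 1183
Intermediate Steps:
v = 1344 (v = 42*32 = 1344)
f(q) = 7 - q
v - f(-154) = 1344 - (7 - 1*(-154)) = 1344 - (7 + 154) = 1344 - 1*161 = 1344 - 161 = 1183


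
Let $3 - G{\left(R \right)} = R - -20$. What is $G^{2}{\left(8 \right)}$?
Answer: $625$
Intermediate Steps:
$G{\left(R \right)} = -17 - R$ ($G{\left(R \right)} = 3 - \left(R - -20\right) = 3 - \left(R + 20\right) = 3 - \left(20 + R\right) = -17 - R$)
$G^{2}{\left(8 \right)} = \left(-17 - 8\right)^{2} = \left(-25\right)^{2} = 625$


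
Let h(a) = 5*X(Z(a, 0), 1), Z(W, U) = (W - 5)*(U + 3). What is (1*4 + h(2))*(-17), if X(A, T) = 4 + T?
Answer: -493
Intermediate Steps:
Z(W, U) = (-5 + W)*(3 + U)
h(a) = 25 (h(a) = 5*(4 + 1) = 5*5 = 25)
(1*4 + h(2))*(-17) = (1*4 + 25)*(-17) = (4 + 25)*(-17) = 29*(-17) = -493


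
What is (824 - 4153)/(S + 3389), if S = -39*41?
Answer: -3329/1790 ≈ -1.8598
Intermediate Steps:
S = -1599
(824 - 4153)/(S + 3389) = (824 - 4153)/(-1599 + 3389) = -3329/1790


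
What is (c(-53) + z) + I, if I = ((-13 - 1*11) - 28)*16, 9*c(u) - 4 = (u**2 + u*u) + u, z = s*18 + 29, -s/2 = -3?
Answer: -686/9 ≈ -76.222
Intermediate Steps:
s = 6 (s = -2*(-3) = 6)
z = 137 (z = 6*18 + 29 = 108 + 29 = 137)
c(u) = 4/9 + u/9 + 2*u**2/9 (c(u) = 4/9 + ((u**2 + u*u) + u)/9 = 4/9 + ((u**2 + u**2) + u)/9 = 4/9 + (2*u**2 + u)/9 = 4/9 + (u + 2*u**2)/9 = 4/9 + (u/9 + 2*u**2/9) = 4/9 + u/9 + 2*u**2/9)
I = -832 (I = ((-13 - 11) - 28)*16 = (-24 - 28)*16 = -52*16 = -832)
(c(-53) + z) + I = ((4/9 + (1/9)*(-53) + (2/9)*(-53)**2) + 137) - 832 = ((4/9 - 53/9 + (2/9)*2809) + 137) - 832 = ((4/9 - 53/9 + 5618/9) + 137) - 832 = (5569/9 + 137) - 832 = 6802/9 - 832 = -686/9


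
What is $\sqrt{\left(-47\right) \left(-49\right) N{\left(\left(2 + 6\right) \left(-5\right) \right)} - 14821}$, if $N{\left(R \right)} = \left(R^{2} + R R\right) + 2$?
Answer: $17 \sqrt{25465} \approx 2712.8$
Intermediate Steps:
$N{\left(R \right)} = 2 + 2 R^{2}$ ($N{\left(R \right)} = \left(R^{2} + R^{2}\right) + 2 = 2 R^{2} + 2 = 2 + 2 R^{2}$)
$\sqrt{\left(-47\right) \left(-49\right) N{\left(\left(2 + 6\right) \left(-5\right) \right)} - 14821} = \sqrt{\left(-47\right) \left(-49\right) \left(2 + 2 \left(\left(2 + 6\right) \left(-5\right)\right)^{2}\right) - 14821} = \sqrt{2303 \left(2 + 2 \left(8 \left(-5\right)\right)^{2}\right) - 14821} = \sqrt{2303 \left(2 + 2 \left(-40\right)^{2}\right) - 14821} = \sqrt{2303 \left(2 + 2 \cdot 1600\right) - 14821} = \sqrt{2303 \left(2 + 3200\right) - 14821} = \sqrt{2303 \cdot 3202 - 14821} = \sqrt{7374206 - 14821} = \sqrt{7359385} = 17 \sqrt{25465}$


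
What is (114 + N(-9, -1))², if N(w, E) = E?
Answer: 12769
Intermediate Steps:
(114 + N(-9, -1))² = (114 - 1)² = 113² = 12769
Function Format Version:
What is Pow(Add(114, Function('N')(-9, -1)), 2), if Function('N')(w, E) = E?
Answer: 12769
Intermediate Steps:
Pow(Add(114, Function('N')(-9, -1)), 2) = Pow(Add(114, -1), 2) = Pow(113, 2) = 12769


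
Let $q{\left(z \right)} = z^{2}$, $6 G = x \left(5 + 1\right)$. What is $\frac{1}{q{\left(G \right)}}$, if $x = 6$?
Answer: $\frac{1}{36} \approx 0.027778$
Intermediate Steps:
$G = 6$ ($G = \frac{6 \left(5 + 1\right)}{6} = \frac{6 \cdot 6}{6} = \frac{1}{6} \cdot 36 = 6$)
$\frac{1}{q{\left(G \right)}} = \frac{1}{6^{2}} = \frac{1}{36}$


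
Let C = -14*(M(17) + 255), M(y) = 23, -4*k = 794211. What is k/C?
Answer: 794211/15568 ≈ 51.016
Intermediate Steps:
k = -794211/4 (k = -1/4*794211 = -794211/4 ≈ -1.9855e+5)
C = -3892 (C = -14*(23 + 255) = -14*278 = -3892)
k/C = -794211/4/(-3892) = -794211/4*(-1/3892) = 794211/15568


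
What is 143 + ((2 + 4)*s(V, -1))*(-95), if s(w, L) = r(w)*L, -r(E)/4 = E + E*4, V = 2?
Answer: -22657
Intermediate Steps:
r(E) = -20*E (r(E) = -4*(E + E*4) = -4*(E + 4*E) = -20*E)
s(w, L) = -20*L*w (s(w, L) = (-20*w)*L = -20*L*w)
143 + ((2 + 4)*s(V, -1))*(-95) = 143 + ((2 + 4)*(-20*(-1)*2))*(-95) = 143 + (6*40)*(-95) = 143 + 240*(-95) = 143 - 22800 = -22657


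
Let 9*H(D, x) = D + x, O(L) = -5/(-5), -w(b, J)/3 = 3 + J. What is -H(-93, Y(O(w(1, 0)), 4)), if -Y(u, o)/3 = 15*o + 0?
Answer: 91/3 ≈ 30.333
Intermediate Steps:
w(b, J) = -9 - 3*J (w(b, J) = -3*(3 + J) = -9 - 3*J)
O(L) = 1 (O(L) = -5*(-1/5) = 1)
Y(u, o) = -45*o (Y(u, o) = -3*(15*o + 0) = -45*o)
H(D, x) = D/9 + x/9 (H(D, x) = (D + x)/9 = D/9 + x/9)
-H(-93, Y(O(w(1, 0)), 4)) = -((1/9)*(-93) + (-45*4)/9) = -(-31/3 + (1/9)*(-180)) = -(-31/3 - 20) = -1*(-91/3) = 91/3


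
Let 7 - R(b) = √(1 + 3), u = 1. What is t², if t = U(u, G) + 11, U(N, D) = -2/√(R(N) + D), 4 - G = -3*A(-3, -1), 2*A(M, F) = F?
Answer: 1823/15 - 44*√30/15 ≈ 105.47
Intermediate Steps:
A(M, F) = F/2
R(b) = 5 (R(b) = 7 - √(1 + 3) = 7 - √4 = 7 - 1*2 = 7 - 2 = 5)
G = 5/2 (G = 4 - (-3)*(½)*(-1) = 4 - (-3)*(-1)/2 = 4 - 1*3/2 = 4 - 3/2 = 5/2 ≈ 2.5000)
U(N, D) = -2/√(5 + D)
t = 11 - 2*√30/15 (t = -2/√(5 + 5/2) + 11 = -2*√30/15 + 11 = 11 - 2*√30/15 ≈ 10.270)
t² = (11 - 2*√30/15)²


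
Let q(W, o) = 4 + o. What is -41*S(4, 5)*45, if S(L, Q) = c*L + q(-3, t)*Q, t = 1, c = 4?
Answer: -75645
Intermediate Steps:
S(L, Q) = 4*L + 5*Q (S(L, Q) = 4*L + (4 + 1)*Q = 4*L + 5*Q)
-41*S(4, 5)*45 = -41*(4*4 + 5*5)*45 = -41*(16 + 25)*45 = -41*41*45 = -1681*45 = -75645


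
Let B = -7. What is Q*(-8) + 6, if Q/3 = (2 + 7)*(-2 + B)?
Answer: 1950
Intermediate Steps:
Q = -243 (Q = 3*((2 + 7)*(-2 - 7)) = 3*(9*(-9)) = 3*(-81) = -243)
Q*(-8) + 6 = -243*(-8) + 6 = 1944 + 6 = 1950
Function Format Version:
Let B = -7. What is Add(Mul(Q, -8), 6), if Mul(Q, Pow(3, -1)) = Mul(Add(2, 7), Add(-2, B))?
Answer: 1950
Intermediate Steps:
Q = -243 (Q = Mul(3, Mul(Add(2, 7), Add(-2, -7))) = Mul(3, Mul(9, -9)) = Mul(3, -81) = -243)
Add(Mul(Q, -8), 6) = Add(Mul(-243, -8), 6) = Add(1944, 6) = 1950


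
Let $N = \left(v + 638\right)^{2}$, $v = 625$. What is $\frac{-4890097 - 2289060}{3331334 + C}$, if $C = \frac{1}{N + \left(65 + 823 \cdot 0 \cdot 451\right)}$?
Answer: $- \frac{11452435337738}{5314257262157} \approx -2.155$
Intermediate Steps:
$N = 1595169$ ($N = \left(625 + 638\right)^{2} = 1263^{2} = 1595169$)
$C = \frac{1}{1595234}$ ($C = \frac{1}{1595169 + \left(65 + 823 \cdot 0 \cdot 451\right)} = \frac{1}{1595169 + \left(65 + 823 \cdot 0\right)} = \frac{1}{1595169 + \left(65 + 0\right)} = \frac{1}{1595169 + 65} = \frac{1}{1595234} \approx 6.2687 \cdot 10^{-7}$)
$\frac{-4890097 - 2289060}{3331334 + C} = \frac{-4890097 - 2289060}{3331334 + \frac{1}{1595234}} = - \frac{7179157}{\frac{5314257262157}{1595234}} = \left(-7179157\right) \frac{1595234}{5314257262157} = - \frac{11452435337738}{5314257262157}$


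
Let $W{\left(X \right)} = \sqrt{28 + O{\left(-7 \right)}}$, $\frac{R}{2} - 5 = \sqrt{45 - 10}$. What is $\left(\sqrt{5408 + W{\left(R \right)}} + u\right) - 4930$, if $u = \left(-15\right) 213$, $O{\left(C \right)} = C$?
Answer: $-8125 + \sqrt{5408 + \sqrt{21}} \approx -8051.4$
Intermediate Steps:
$R = 10 + 2 \sqrt{35}$ ($R = 10 + 2 \sqrt{45 - 10} = 10 + 2 \sqrt{35} \approx 21.832$)
$W{\left(X \right)} = \sqrt{21}$ ($W{\left(X \right)} = \sqrt{28 - 7} = \sqrt{21}$)
$u = -3195$
$\left(\sqrt{5408 + W{\left(R \right)}} + u\right) - 4930 = \left(\sqrt{5408 + \sqrt{21}} - 3195\right) - 4930 = \left(-3195 + \sqrt{5408 + \sqrt{21}}\right) - 4930 = -8125 + \sqrt{5408 + \sqrt{21}}$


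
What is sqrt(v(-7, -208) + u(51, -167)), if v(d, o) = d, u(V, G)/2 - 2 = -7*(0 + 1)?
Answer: I*sqrt(17) ≈ 4.1231*I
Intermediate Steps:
u(V, G) = -10 (u(V, G) = 4 + 2*(-7*(0 + 1)) = 4 + 2*(-7*1) = 4 + 2*(-7) = 4 - 14 = -10)
sqrt(v(-7, -208) + u(51, -167)) = sqrt(-7 - 10) = sqrt(-17) = I*sqrt(17)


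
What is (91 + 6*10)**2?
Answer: 22801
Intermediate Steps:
(91 + 6*10)**2 = (91 + 60)**2 = 151**2 = 22801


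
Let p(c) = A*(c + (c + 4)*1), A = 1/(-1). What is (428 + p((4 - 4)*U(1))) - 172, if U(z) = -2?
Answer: 252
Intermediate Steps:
A = -1
p(c) = -4 - 2*c (p(c) = -(c + (c + 4)*1) = -(c + (4 + c)*1) = -(c + (4 + c)) = -(4 + 2*c) = -4 - 2*c)
(428 + p((4 - 4)*U(1))) - 172 = (428 + (-4 - 2*(4 - 4)*(-2))) - 172 = (428 + (-4 - 0*(-2))) - 172 = (428 + (-4 - 2*0)) - 172 = (428 + (-4 + 0)) - 172 = (428 - 4) - 172 = 424 - 172 = 252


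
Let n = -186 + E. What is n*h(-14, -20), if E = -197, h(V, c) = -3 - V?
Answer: -4213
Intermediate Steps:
n = -383 (n = -186 - 197 = -383)
n*h(-14, -20) = -383*(-3 - 1*(-14)) = -383*(-3 + 14) = -383*11 = -4213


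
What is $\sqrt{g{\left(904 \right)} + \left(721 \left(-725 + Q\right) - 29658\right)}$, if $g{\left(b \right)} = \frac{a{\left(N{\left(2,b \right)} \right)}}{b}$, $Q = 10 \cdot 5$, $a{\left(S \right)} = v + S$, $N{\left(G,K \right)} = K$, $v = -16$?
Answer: $\frac{i \sqrt{6593043534}}{113} \approx 718.56 i$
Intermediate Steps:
$a{\left(S \right)} = -16 + S$
$Q = 50$
$g{\left(b \right)} = \frac{-16 + b}{b}$
$\sqrt{g{\left(904 \right)} + \left(721 \left(-725 + Q\right) - 29658\right)} = \sqrt{\frac{-16 + 904}{904} + \left(721 \left(-725 + 50\right) - 29658\right)} = \sqrt{\frac{1}{904} \cdot 888 + \left(721 \left(-675\right) - 29658\right)} = \sqrt{\frac{111}{113} - 516333} = \sqrt{- \frac{58345518}{113}} = \frac{i \sqrt{6593043534}}{113}$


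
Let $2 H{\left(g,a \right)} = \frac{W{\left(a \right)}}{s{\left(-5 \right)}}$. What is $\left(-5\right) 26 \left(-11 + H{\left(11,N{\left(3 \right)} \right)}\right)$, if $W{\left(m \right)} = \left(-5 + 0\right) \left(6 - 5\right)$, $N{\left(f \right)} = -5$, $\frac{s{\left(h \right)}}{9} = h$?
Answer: $\frac{12805}{9} \approx 1422.8$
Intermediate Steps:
$s{\left(h \right)} = 9 h$
$W{\left(m \right)} = -5$ ($W{\left(m \right)} = \left(-5\right) 1 = -5$)
$H{\left(g,a \right)} = \frac{1}{18}$ ($H{\left(g,a \right)} = \frac{\left(-5\right) \frac{1}{9 \left(-5\right)}}{2} = \frac{\left(-5\right) \frac{1}{-45}}{2} = \frac{\left(-5\right) \left(- \frac{1}{45}\right)}{2} = \frac{1}{2} \cdot \frac{1}{9} = \frac{1}{18}$)
$\left(-5\right) 26 \left(-11 + H{\left(11,N{\left(3 \right)} \right)}\right) = \left(-5\right) 26 \left(-11 + \frac{1}{18}\right) = \left(-130\right) \left(- \frac{197}{18}\right) = \frac{12805}{9}$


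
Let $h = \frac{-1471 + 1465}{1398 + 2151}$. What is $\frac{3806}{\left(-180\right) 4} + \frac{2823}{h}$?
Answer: $- \frac{601131523}{360} \approx -1.6698 \cdot 10^{6}$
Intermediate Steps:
$h = - \frac{2}{1183}$ ($h = - \frac{6}{3549} = \left(-6\right) \frac{1}{3549} = - \frac{2}{1183} \approx -0.0016906$)
$\frac{3806}{\left(-180\right) 4} + \frac{2823}{h} = \frac{3806}{\left(-180\right) 4} + \frac{2823}{- \frac{2}{1183}} = \frac{3806}{-720} + 2823 \left(- \frac{1183}{2}\right) = 3806 \left(- \frac{1}{720}\right) - \frac{3339609}{2} = - \frac{1903}{360} - \frac{3339609}{2} = - \frac{601131523}{360}$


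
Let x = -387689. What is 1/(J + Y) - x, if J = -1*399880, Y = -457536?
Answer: 332410751623/857416 ≈ 3.8769e+5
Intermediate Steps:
J = -399880
1/(J + Y) - x = 1/(-399880 - 457536) - 1*(-387689) = 1/(-857416) + 387689 = -1/857416 + 387689 = 332410751623/857416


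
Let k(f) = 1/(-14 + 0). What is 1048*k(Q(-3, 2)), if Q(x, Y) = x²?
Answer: -524/7 ≈ -74.857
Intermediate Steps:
k(f) = -1/14 (k(f) = 1/(-14) = -1/14)
1048*k(Q(-3, 2)) = 1048*(-1/14) = -524/7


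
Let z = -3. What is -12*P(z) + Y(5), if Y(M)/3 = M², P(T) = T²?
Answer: -33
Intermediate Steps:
Y(M) = 3*M²
-12*P(z) + Y(5) = -12*(-3)² + 3*5² = -12*9 + 3*25 = -108 + 75 = -33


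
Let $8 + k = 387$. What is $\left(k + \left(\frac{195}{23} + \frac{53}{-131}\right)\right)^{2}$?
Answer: $\frac{1360146060009}{9078169} \approx 1.4983 \cdot 10^{5}$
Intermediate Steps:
$k = 379$ ($k = -8 + 387 = 379$)
$\left(k + \left(\frac{195}{23} + \frac{53}{-131}\right)\right)^{2} = \left(379 + \left(\frac{195}{23} + \frac{53}{-131}\right)\right)^{2} = \left(379 + \left(195 \cdot \frac{1}{23} + 53 \left(- \frac{1}{131}\right)\right)\right)^{2} = \left(379 + \left(\frac{195}{23} - \frac{53}{131}\right)\right)^{2} = \left(379 + \frac{24326}{3013}\right)^{2} = \left(\frac{1166253}{3013}\right)^{2} = \frac{1360146060009}{9078169}$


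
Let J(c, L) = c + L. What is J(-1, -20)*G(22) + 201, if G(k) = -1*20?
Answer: 621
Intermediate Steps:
J(c, L) = L + c
G(k) = -20
J(-1, -20)*G(22) + 201 = (-20 - 1)*(-20) + 201 = -21*(-20) + 201 = 420 + 201 = 621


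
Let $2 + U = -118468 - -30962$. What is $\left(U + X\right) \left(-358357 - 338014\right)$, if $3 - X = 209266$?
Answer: $206662718041$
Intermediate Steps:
$X = -209263$ ($X = 3 - 209266 = -209263$)
$U = -87508$ ($U = -2 - 87506 = -87508$)
$\left(U + X\right) \left(-358357 - 338014\right) = \left(-87508 - 209263\right) \left(-358357 - 338014\right) = \left(-296771\right) \left(-696371\right) = 206662718041$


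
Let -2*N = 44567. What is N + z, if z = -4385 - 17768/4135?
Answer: -220584031/8270 ≈ -26673.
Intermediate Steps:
N = -44567/2 (N = -1/2*44567 = -44567/2 ≈ -22284.)
z = -18149743/4135 (z = -4385 - 17768/4135 = -18149743/4135 ≈ -4389.3)
N + z = -44567/2 - 18149743/4135 = -220584031/8270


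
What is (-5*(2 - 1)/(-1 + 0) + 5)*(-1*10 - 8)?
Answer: -180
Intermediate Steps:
(-5*(2 - 1)/(-1 + 0) + 5)*(-1*10 - 8) = (-5/(-1) + 5)*(-10 - 8) = (-5*(-1) + 5)*(-18) = (5 + 5)*(-18) = 10*(-18) = -180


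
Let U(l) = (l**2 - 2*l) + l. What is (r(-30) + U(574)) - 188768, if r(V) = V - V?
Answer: 140134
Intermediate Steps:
r(V) = 0
U(l) = l**2 - l
(r(-30) + U(574)) - 188768 = (0 + 574*(-1 + 574)) - 188768 = (0 + 574*573) - 188768 = (0 + 328902) - 188768 = 328902 - 188768 = 140134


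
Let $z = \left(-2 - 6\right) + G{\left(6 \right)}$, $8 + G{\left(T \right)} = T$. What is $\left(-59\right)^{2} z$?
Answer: $-34810$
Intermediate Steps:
$G{\left(T \right)} = -8 + T$
$z = -10$ ($z = \left(-2 - 6\right) + \left(-8 + 6\right) = -8 - 2 = -10$)
$\left(-59\right)^{2} z = \left(-59\right)^{2} \left(-10\right) = 3481 \left(-10\right) = -34810$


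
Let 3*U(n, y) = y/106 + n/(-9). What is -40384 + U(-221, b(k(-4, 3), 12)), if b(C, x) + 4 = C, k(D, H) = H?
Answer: -115555591/2862 ≈ -40376.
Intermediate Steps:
b(C, x) = -4 + C
U(n, y) = -n/27 + y/318 (U(n, y) = (y/106 + n/(-9))/3 = (y*(1/106) + n*(-⅑))/3 = (y/106 - n/9)/3 = (-n/9 + y/106)/3 = -n/27 + y/318)
-40384 + U(-221, b(k(-4, 3), 12)) = -40384 + (-1/27*(-221) + (-4 + 3)/318) = -40384 + (221/27 + (1/318)*(-1)) = -40384 + (221/27 - 1/318) = -40384 + 23417/2862 = -115555591/2862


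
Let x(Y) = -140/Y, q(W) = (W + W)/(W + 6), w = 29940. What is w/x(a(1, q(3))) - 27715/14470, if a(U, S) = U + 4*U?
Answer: -21700391/20258 ≈ -1071.2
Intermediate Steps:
q(W) = 2*W/(6 + W) (q(W) = (2*W)/(6 + W) = 2*W/(6 + W))
a(U, S) = 5*U
w/x(a(1, q(3))) - 27715/14470 = 29940/((-140/(5*1))) - 27715/14470 = 29940/((-140/5)) - 27715*1/14470 = 29940/((-140*⅕)) - 5543/2894 = 29940/(-28) - 5543/2894 = 29940*(-1/28) - 5543/2894 = -7485/7 - 5543/2894 = -21700391/20258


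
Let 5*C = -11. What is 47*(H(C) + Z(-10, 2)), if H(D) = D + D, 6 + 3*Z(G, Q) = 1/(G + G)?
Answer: -3619/12 ≈ -301.58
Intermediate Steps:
C = -11/5 (C = (⅕)*(-11) = -11/5 ≈ -2.2000)
Z(G, Q) = -2 + 1/(6*G) (Z(G, Q) = -2 + 1/(3*(G + G)) = -2 + 1/(3*((2*G))) = -2 + (1/(2*G))/3 = -2 + 1/(6*G))
H(D) = 2*D
47*(H(C) + Z(-10, 2)) = 47*(2*(-11/5) + (-2 + (⅙)/(-10))) = 47*(-22/5 + (-2 + (⅙)*(-⅒))) = 47*(-22/5 + (-2 - 1/60)) = 47*(-22/5 - 121/60) = 47*(-77/12) = -3619/12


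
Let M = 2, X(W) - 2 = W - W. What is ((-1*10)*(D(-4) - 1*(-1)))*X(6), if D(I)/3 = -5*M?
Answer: 580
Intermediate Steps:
X(W) = 2 (X(W) = 2 + (W - W) = 2 + 0 = 2)
D(I) = -30 (D(I) = 3*(-5*2) = 3*(-10) = -30)
((-1*10)*(D(-4) - 1*(-1)))*X(6) = ((-1*10)*(-30 - 1*(-1)))*2 = -10*(-30 + 1)*2 = -10*(-29)*2 = 290*2 = 580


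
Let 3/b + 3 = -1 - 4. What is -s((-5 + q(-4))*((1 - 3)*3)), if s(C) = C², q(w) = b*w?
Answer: -441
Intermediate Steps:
b = -3/8 (b = 3/(-3 + (-1 - 4)) = 3/(-3 - 5) = 3/(-8) = 3*(-⅛) = -3/8 ≈ -0.37500)
q(w) = -3*w/8
-s((-5 + q(-4))*((1 - 3)*3)) = -((-5 - 3/8*(-4))*((1 - 3)*3))² = -((-5 + 3/2)*(-2*3))² = -(-7/2*(-6))² = -1*21² = -1*441 = -441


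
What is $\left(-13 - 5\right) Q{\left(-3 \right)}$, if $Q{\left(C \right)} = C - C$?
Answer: $0$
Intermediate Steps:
$Q{\left(C \right)} = 0$
$\left(-13 - 5\right) Q{\left(-3 \right)} = \left(-13 - 5\right) 0 = \left(-18\right) 0 = 0$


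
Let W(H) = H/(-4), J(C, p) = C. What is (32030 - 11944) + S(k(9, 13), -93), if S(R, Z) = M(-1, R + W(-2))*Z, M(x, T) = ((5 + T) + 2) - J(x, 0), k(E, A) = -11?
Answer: 40637/2 ≈ 20319.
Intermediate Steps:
W(H) = -H/4 (W(H) = H*(-¼) = -H/4)
M(x, T) = 7 + T - x (M(x, T) = ((5 + T) + 2) - x = (7 + T) - x = 7 + T - x)
S(R, Z) = Z*(17/2 + R) (S(R, Z) = (7 + (R - ¼*(-2)) - 1*(-1))*Z = (7 + (R + ½) + 1)*Z = (7 + (½ + R) + 1)*Z = (17/2 + R)*Z = Z*(17/2 + R))
(32030 - 11944) + S(k(9, 13), -93) = (32030 - 11944) + (½)*(-93)*(17 + 2*(-11)) = 20086 + (½)*(-93)*(17 - 22) = 20086 + (½)*(-93)*(-5) = 20086 + 465/2 = 40637/2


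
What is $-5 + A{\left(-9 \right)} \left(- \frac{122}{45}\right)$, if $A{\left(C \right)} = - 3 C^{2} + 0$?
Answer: $\frac{3269}{5} \approx 653.8$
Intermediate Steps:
$A{\left(C \right)} = - 3 C^{2}$
$-5 + A{\left(-9 \right)} \left(- \frac{122}{45}\right) = -5 + - 3 \left(-9\right)^{2} \left(- \frac{122}{45}\right) = -5 + \left(-3\right) 81 \left(\left(-122\right) \frac{1}{45}\right) = -5 - - \frac{3294}{5} = -5 + \frac{3294}{5} = \frac{3269}{5}$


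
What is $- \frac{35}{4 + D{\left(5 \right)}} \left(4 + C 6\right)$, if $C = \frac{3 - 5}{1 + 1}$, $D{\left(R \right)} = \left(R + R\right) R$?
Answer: $\frac{35}{27} \approx 1.2963$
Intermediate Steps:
$D{\left(R \right)} = 2 R^{2}$ ($D{\left(R \right)} = 2 R R = 2 R^{2}$)
$C = -1$ ($C = - \frac{2}{2} = \left(-2\right) \frac{1}{2} = -1$)
$- \frac{35}{4 + D{\left(5 \right)}} \left(4 + C 6\right) = - \frac{35}{4 + 2 \cdot 5^{2}} \left(4 - 6\right) = - \frac{35}{4 + 2 \cdot 25} \left(4 - 6\right) = - \frac{35}{4 + 50} \left(-2\right) = - \frac{35}{54} \left(-2\right) = \left(-35\right) \frac{1}{54} \left(-2\right) = \left(- \frac{35}{54}\right) \left(-2\right) = \frac{35}{27}$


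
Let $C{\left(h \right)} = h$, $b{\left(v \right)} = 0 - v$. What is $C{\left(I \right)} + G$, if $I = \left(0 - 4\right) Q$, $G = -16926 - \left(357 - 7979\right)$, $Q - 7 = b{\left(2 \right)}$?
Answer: $-9324$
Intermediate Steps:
$b{\left(v \right)} = - v$
$Q = 5$ ($Q = 7 - 2 = 5$)
$G = -9304$ ($G = -16926 - -7622 = -16926 + 7622 = -9304$)
$I = -20$ ($I = \left(0 - 4\right) 5 = \left(-4\right) 5 = -20$)
$C{\left(I \right)} + G = -20 - 9304 = -9324$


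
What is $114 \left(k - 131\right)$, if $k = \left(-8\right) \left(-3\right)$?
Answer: $-12198$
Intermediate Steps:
$k = 24$
$114 \left(k - 131\right) = 114 \left(24 - 131\right) = 114 \left(-107\right) = -12198$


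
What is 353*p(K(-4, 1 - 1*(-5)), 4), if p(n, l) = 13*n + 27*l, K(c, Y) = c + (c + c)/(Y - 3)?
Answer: 22592/3 ≈ 7530.7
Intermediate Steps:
K(c, Y) = c + 2*c/(-3 + Y) (K(c, Y) = c + (2*c)/(-3 + Y) = c + 2*c/(-3 + Y))
353*p(K(-4, 1 - 1*(-5)), 4) = 353*(13*(-4*(-1 + (1 - 1*(-5)))/(-3 + (1 - 1*(-5)))) + 27*4) = 353*(13*(-4*(-1 + (1 + 5))/(-3 + (1 + 5))) + 108) = 353*(13*(-4*(-1 + 6)/(-3 + 6)) + 108) = 353*(13*(-4*5/3) + 108) = 353*(13*(-4*⅓*5) + 108) = 353*(13*(-20/3) + 108) = 353*(-260/3 + 108) = 353*(64/3) = 22592/3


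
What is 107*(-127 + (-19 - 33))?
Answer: -19153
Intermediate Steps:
107*(-127 + (-19 - 33)) = 107*(-127 - 52) = 107*(-179) = -19153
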